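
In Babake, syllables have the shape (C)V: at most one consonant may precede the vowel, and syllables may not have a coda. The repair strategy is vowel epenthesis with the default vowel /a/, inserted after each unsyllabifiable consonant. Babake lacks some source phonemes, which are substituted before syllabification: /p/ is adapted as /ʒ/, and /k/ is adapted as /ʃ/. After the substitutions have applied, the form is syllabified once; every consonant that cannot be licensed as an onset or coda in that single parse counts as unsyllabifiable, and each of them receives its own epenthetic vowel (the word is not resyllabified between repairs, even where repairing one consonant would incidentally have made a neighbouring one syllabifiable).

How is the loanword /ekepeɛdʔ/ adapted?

eʃeʒeɛdaʔa

Substitution: /k/ → /ʃ/, /p/ → /ʒ/, giving /eʃeʒeɛdʔ/.
Syllabifying with onset maximization leaves /d/, /ʔ/ stranded (no codas are permitted; onsets are limited to one consonant).
Inserting the epenthetic vowel yields /d/ → /da/, /ʔ/ → /ʔa/.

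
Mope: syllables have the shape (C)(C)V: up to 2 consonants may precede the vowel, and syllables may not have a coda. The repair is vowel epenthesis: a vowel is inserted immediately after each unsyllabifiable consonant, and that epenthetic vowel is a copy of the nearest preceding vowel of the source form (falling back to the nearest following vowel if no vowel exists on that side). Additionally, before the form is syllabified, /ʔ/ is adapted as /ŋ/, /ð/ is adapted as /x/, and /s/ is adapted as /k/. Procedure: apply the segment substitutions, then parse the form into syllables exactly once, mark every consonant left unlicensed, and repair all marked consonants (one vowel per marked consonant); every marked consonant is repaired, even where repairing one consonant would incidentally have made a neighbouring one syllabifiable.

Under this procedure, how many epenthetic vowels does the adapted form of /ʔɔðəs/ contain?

1

After substitution the input is /ŋɔxək/.
The unsyllabifiable consonants are /k/; each receives one epenthetic vowel.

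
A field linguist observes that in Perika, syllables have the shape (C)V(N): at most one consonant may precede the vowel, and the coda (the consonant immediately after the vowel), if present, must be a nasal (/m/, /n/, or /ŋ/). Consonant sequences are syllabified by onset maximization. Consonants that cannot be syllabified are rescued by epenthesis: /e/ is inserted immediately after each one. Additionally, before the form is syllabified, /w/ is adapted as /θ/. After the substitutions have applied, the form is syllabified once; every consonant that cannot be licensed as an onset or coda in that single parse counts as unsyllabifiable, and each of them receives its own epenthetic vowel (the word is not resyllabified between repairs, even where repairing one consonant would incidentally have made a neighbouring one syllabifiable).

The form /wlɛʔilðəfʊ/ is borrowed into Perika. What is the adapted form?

Substitution: /w/ → /θ/, giving /θlɛʔilðəfʊ/.
Syllabifying with onset maximization leaves /θ/, /l/ stranded (only a nasal (/m/, /n/, or /ŋ/) is licensed in coda position; onsets are limited to one consonant).
Epenthesis after each stranded consonant: /θ/ → /θe/, /l/ → /le/.

θelɛʔileðəfʊ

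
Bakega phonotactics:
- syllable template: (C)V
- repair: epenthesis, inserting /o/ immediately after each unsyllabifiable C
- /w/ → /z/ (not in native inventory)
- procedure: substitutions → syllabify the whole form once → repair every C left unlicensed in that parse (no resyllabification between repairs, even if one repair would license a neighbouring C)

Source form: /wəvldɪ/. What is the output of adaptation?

zəvolodɪ

Substitution: /w/ → /z/, giving /zəvldɪ/.
Syllabifying with onset maximization leaves /v/, /l/ stranded (no codas are permitted; onsets are limited to one consonant).
Each unlicensed consonant becomes the onset of a new syllable: /v/ → /vo/, /l/ → /lo/.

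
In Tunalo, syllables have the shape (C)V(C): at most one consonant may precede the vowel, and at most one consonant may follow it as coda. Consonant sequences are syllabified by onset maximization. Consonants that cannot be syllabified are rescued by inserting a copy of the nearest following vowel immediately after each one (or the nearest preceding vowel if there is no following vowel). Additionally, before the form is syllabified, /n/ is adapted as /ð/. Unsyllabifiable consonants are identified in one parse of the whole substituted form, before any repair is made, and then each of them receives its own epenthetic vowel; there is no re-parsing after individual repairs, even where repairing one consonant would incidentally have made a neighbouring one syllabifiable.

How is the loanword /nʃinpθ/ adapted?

Substitution: /n/ → /ð/, giving /ðʃiðpθ/.
Syllabifying with onset maximization leaves /ð/, /p/, /θ/ stranded (at most one coda consonant is licensed; onsets are limited to one consonant).
Epenthesis after each stranded consonant: /ð/ → /ði/, /p/ → /pi/, /θ/ → /θi/.

ðiʃiðpiθi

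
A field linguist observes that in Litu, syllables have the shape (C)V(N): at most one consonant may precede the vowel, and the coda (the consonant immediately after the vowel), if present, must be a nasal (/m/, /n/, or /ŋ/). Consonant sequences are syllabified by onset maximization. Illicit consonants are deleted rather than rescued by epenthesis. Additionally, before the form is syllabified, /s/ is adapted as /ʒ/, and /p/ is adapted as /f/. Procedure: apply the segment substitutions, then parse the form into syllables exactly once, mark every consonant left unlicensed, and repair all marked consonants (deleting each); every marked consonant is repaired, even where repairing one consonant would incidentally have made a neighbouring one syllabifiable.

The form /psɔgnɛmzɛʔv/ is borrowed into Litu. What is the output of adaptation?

Substitution: /p/ → /f/, /s/ → /ʒ/, giving /fʒɔgnɛmzɛʔv/.
Under (C)V(N), the unsyllabifiable consonants are /f/, /g/, /ʔ/, /v/ (only a nasal (/m/, /n/, or /ŋ/) is licensed in coda position; onsets are limited to one consonant).
Each unlicensed consonant is deleted: /f/, /g/, /ʔ/, /v/.

ʒɔnɛmzɛ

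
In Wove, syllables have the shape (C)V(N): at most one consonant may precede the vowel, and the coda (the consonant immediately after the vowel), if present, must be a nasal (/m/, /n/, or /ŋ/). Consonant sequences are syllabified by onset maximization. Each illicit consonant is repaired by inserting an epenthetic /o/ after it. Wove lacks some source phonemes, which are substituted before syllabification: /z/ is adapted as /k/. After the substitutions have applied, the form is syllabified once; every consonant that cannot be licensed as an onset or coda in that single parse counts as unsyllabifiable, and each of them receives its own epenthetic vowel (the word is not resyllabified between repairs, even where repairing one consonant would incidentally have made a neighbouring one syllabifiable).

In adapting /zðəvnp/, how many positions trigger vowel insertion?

After substitution the input is /kðəvnp/.
The unsyllabifiable consonants are /k/, /v/, /n/, /p/; each receives one epenthetic vowel.

4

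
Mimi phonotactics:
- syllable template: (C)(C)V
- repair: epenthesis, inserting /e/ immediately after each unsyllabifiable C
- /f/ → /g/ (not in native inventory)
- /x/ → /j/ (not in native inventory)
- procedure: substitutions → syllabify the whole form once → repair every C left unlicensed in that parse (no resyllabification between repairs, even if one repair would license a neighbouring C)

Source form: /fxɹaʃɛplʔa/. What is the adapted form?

Substitution: /f/ → /g/, /x/ → /j/, giving /gjɹaʃɛplʔa/.
Under (C)(C)V, the unsyllabifiable consonants are /g/, /p/ (no codas are permitted; onsets may contain at most 2 consonants).
Epenthesis after each stranded consonant: /g/ → /ge/, /p/ → /pe/.

gejɹaʃɛpelʔa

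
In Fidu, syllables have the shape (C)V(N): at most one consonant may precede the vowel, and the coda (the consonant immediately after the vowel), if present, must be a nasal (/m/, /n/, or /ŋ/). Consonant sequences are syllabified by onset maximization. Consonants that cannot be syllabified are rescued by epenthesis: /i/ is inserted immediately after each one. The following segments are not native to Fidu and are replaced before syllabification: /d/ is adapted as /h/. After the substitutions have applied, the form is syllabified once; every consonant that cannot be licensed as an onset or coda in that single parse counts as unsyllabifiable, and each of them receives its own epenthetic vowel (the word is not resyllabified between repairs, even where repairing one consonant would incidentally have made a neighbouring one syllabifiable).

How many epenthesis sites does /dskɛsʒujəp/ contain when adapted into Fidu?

After substitution the input is /hskɛsʒujəp/.
The unsyllabifiable consonants are /h/, /s/, /s/, /p/; each receives one epenthetic vowel.

4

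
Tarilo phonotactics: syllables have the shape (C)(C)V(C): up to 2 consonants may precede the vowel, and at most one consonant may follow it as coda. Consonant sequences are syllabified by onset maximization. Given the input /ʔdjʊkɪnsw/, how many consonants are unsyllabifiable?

Syllabifying with onset maximization leaves /ʔ/, /s/, /w/ stranded (at most one coda consonant is licensed; onsets may contain at most 2 consonants).

3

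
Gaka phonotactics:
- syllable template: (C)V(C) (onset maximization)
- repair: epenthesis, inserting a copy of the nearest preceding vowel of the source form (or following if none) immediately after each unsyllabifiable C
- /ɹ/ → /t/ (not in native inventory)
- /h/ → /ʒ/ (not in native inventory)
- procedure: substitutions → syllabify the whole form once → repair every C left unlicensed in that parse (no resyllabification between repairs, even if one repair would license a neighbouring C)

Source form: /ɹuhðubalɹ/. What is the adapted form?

Substitution: /ɹ/ → /t/, /h/ → /ʒ/, giving /tuʒðubalt/.
Syllabifying with onset maximization leaves /t/ stranded (at most one coda consonant is licensed; onsets are limited to one consonant).
Each unlicensed consonant becomes the onset of a new syllable: /t/ → /ta/.

tuʒðubalta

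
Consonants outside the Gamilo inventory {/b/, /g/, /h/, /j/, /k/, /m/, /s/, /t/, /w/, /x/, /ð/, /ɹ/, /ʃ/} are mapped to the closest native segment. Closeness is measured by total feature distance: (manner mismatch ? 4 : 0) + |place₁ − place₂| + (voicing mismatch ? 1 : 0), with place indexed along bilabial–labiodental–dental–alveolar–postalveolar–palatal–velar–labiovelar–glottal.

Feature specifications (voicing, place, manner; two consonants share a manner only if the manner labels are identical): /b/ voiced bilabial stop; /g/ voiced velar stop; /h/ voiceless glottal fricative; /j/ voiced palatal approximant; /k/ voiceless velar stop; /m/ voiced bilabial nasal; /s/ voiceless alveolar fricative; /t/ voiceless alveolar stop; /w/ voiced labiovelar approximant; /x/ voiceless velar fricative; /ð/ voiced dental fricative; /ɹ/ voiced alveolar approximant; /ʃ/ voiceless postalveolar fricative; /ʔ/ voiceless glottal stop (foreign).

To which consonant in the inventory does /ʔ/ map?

/k/ is closest: same manner (stop), place distance 2 (glottal→velar), same voicing; total 2. Next closest is /g/ at distance 3.

k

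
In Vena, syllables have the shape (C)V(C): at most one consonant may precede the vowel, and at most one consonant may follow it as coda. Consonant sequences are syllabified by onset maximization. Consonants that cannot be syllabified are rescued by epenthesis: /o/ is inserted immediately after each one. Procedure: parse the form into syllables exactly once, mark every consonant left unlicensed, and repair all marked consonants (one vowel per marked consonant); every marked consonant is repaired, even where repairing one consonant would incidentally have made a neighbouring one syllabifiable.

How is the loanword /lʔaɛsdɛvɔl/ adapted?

loʔaɛsdɛvɔl

Syllabifying with onset maximization leaves /l/ stranded (at most one coda consonant is licensed; onsets are limited to one consonant).
Inserting the epenthetic vowel yields /l/ → /lo/.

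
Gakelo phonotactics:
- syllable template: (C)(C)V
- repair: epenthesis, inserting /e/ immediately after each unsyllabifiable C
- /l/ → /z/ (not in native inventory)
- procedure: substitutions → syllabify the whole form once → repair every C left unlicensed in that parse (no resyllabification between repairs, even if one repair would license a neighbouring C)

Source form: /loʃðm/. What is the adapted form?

Substitution: /l/ → /z/, giving /zoʃðm/.
Syllabifying with onset maximization leaves /ʃ/, /ð/, /m/ stranded (no codas are permitted; onsets may contain at most 2 consonants).
Inserting the epenthetic vowel yields /ʃ/ → /ʃe/, /ð/ → /ðe/, /m/ → /me/.

zoʃeðeme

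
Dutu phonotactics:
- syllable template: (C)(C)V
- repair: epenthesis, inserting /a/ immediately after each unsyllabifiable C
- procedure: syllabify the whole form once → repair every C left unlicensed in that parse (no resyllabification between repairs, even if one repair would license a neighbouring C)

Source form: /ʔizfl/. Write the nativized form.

Syllabifying with onset maximization leaves /z/, /f/, /l/ stranded (no codas are permitted; onsets may contain at most 2 consonants).
Inserting the epenthetic vowel yields /z/ → /za/, /f/ → /fa/, /l/ → /la/.

ʔizafala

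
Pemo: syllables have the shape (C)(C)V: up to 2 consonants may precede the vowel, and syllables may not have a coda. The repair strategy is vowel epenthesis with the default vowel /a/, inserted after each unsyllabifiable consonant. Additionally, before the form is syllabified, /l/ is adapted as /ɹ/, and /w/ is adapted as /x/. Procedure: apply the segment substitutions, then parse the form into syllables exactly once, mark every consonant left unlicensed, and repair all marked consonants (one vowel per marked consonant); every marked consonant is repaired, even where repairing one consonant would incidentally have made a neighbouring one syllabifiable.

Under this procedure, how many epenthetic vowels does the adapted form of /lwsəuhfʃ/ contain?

After substitution the input is /ɹxsəuhfʃ/.
The unsyllabifiable consonants are /ɹ/, /h/, /f/, /ʃ/; each receives one epenthetic vowel.

4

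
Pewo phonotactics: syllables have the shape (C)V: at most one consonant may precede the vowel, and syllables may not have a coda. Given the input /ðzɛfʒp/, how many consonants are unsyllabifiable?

The consonants /ð/, /f/, /ʒ/, /p/ cannot be parsed into a legal (C)V syllable (no codas are permitted; onsets are limited to one consonant).

4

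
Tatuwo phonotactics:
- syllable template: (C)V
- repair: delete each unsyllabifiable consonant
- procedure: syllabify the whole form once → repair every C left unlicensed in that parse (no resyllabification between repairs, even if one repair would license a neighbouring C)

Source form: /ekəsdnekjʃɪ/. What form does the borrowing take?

ekəneʃɪ

Under (C)V, the unsyllabifiable consonants are /s/, /d/, /k/, /j/ (no codas are permitted; onsets are limited to one consonant).
Deleting the stranded consonants removes /s/, /d/, /k/, /j/.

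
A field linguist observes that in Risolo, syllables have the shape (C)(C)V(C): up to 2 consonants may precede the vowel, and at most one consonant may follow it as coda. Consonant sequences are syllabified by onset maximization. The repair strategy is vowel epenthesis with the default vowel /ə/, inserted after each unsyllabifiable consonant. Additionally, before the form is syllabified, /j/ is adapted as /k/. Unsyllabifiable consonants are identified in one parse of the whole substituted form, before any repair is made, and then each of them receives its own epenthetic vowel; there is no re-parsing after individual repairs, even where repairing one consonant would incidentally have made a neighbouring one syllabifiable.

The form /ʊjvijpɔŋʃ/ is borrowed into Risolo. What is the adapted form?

ʊkvikpɔŋʃə

Substitution: /j/ → /k/, giving /ʊkvikpɔŋʃ/.
Syllabifying with onset maximization leaves /ʃ/ stranded (at most one coda consonant is licensed; onsets may contain at most 2 consonants).
Inserting the epenthetic vowel yields /ʃ/ → /ʃə/.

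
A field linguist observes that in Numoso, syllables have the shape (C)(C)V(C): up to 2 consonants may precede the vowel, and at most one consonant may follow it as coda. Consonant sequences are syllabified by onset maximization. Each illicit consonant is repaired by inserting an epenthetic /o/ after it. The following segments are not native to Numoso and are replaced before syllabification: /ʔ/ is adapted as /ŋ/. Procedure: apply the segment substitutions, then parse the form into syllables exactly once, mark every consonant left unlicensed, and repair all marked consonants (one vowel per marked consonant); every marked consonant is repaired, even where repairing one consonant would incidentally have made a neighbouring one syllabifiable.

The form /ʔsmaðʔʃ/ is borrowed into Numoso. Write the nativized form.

ŋosmaðŋoʃo

Substitution: /ʔ/ → /ŋ/, giving /ŋsmaðŋʃ/.
The consonants /ŋ/, /ŋ/, /ʃ/ cannot be parsed into a legal (C)(C)V(C) syllable (at most one coda consonant is licensed; onsets may contain at most 2 consonants).
Inserting the epenthetic vowel yields /ŋ/ → /ŋo/, /ŋ/ → /ŋo/, /ʃ/ → /ʃo/.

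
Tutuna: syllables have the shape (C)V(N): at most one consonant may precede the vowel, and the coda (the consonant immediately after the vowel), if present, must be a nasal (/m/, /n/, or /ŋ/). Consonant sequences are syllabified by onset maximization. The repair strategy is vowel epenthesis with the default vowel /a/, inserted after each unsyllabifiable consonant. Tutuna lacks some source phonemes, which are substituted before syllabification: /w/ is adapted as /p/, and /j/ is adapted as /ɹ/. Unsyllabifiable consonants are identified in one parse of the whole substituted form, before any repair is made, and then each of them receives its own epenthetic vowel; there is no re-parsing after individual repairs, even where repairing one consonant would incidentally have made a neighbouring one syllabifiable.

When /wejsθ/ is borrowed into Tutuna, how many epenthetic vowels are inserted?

After substitution the input is /peɹsθ/.
The unsyllabifiable consonants are /ɹ/, /s/, /θ/; each receives one epenthetic vowel.

3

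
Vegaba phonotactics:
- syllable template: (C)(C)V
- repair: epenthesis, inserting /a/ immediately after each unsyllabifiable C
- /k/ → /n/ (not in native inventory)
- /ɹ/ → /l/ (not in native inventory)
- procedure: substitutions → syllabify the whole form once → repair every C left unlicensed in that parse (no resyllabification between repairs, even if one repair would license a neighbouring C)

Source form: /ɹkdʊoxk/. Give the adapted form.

Substitution: /ɹ/ → /l/, /k/ → /n/, giving /lndʊoxn/.
Under (C)(C)V, the unsyllabifiable consonants are /l/, /x/, /n/ (no codas are permitted; onsets may contain at most 2 consonants).
Each unlicensed consonant becomes the onset of a new syllable: /l/ → /la/, /x/ → /xa/, /n/ → /na/.

landʊoxana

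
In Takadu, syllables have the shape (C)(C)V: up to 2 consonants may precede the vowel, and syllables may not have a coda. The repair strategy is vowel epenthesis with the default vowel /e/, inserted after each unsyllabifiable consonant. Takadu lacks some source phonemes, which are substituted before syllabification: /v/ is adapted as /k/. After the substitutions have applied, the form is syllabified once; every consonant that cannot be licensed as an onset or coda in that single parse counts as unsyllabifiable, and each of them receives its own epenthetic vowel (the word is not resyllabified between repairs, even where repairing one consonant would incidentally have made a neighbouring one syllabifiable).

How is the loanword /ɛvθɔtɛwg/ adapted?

Substitution: /v/ → /k/, giving /ɛkθɔtɛwg/.
Under (C)(C)V, the unsyllabifiable consonants are /w/, /g/ (no codas are permitted; onsets may contain at most 2 consonants).
Each unlicensed consonant becomes the onset of a new syllable: /w/ → /we/, /g/ → /ge/.

ɛkθɔtɛwege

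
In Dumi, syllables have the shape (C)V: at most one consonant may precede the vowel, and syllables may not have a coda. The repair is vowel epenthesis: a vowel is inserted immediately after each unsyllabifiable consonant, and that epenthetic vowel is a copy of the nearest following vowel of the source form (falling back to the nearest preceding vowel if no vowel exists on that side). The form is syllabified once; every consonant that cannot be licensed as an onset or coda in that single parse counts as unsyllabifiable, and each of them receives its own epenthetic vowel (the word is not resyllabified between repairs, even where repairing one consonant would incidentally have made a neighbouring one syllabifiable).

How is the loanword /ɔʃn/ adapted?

Syllabifying with onset maximization leaves /ʃ/, /n/ stranded (no codas are permitted; onsets are limited to one consonant).
Epenthesis after each stranded consonant: /ʃ/ → /ʃɔ/, /n/ → /nɔ/.

ɔʃɔnɔ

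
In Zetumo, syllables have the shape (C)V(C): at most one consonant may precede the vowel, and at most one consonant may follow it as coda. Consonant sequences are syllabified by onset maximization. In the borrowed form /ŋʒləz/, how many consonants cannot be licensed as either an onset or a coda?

2

Syllabifying with onset maximization leaves /ŋ/, /ʒ/ stranded (at most one coda consonant is licensed; onsets are limited to one consonant).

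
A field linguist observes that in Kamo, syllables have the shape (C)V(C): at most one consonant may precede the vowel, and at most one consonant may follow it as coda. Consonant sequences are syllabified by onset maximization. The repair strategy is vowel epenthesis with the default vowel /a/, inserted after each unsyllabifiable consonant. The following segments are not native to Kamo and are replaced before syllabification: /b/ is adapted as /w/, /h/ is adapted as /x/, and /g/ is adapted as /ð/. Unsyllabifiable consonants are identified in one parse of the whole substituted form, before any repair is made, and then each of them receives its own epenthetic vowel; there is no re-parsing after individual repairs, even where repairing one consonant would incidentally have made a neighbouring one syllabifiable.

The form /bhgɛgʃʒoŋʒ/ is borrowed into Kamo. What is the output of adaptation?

Substitution: /b/ → /w/, /h/ → /x/, /g/ → /ð/, giving /wxðɛðʃʒoŋʒ/.
The consonants /w/, /x/, /ʃ/, /ʒ/ cannot be parsed into a legal (C)V(C) syllable (at most one coda consonant is licensed; onsets are limited to one consonant).
Epenthesis after each stranded consonant: /w/ → /wa/, /x/ → /xa/, /ʃ/ → /ʃa/, /ʒ/ → /ʒa/.

waxaðɛðʃaʒoŋʒa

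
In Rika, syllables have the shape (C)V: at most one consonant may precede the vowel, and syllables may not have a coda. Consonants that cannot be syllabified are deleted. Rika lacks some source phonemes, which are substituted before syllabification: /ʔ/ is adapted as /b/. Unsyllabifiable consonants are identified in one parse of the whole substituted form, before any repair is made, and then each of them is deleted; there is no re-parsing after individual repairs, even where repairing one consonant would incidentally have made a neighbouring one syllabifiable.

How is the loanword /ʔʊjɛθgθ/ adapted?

bʊjɛ

Substitution: /ʔ/ → /b/, giving /bʊjɛθgθ/.
Syllabifying with onset maximization leaves /θ/, /g/, /θ/ stranded (no codas are permitted; onsets are limited to one consonant).
Deletion applies to /θ/, /g/, /θ/.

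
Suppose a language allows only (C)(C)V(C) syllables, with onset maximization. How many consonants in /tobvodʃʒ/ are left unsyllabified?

2

Under (C)(C)V(C), the unsyllabifiable consonants are /ʃ/, /ʒ/ (at most one coda consonant is licensed; onsets may contain at most 2 consonants).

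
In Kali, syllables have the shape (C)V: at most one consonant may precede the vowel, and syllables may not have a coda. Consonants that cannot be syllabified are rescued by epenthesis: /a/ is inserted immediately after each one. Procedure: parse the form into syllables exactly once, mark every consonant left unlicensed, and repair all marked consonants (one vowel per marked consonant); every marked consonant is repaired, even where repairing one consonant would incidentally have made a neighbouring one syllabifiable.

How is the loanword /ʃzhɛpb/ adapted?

Syllabifying with onset maximization leaves /ʃ/, /z/, /p/, /b/ stranded (no codas are permitted; onsets are limited to one consonant).
Each unlicensed consonant becomes the onset of a new syllable: /ʃ/ → /ʃa/, /z/ → /za/, /p/ → /pa/, /b/ → /ba/.

ʃazahɛpaba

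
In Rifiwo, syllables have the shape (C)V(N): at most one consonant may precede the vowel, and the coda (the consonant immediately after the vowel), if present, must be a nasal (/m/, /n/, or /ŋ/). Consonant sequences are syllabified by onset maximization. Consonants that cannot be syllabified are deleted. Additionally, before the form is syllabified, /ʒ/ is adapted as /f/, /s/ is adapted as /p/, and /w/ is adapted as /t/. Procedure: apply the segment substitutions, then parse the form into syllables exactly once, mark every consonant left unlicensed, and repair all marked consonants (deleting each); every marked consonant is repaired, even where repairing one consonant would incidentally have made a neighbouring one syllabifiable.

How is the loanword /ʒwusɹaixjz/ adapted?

Substitution: /ʒ/ → /f/, /w/ → /t/, /s/ → /p/, giving /ftupɹaixjz/.
The consonants /f/, /p/, /x/, /j/, /z/ cannot be parsed into a legal (C)V(N) syllable (only a nasal (/m/, /n/, or /ŋ/) is licensed in coda position; onsets are limited to one consonant).
Each unlicensed consonant is deleted: /f/, /p/, /x/, /j/, /z/.

tuɹai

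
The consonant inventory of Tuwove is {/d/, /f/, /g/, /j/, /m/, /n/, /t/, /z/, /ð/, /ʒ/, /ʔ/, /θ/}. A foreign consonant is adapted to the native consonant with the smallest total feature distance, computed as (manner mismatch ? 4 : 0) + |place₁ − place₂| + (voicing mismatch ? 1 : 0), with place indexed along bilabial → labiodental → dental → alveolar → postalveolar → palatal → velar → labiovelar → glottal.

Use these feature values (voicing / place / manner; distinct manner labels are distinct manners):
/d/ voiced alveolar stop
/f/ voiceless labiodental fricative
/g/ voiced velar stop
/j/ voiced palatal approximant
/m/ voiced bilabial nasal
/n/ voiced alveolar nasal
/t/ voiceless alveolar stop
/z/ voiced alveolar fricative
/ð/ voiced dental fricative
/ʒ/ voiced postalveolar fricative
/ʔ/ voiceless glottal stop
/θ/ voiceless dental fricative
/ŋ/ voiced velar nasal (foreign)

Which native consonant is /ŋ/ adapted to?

n

/n/ is closest: same manner (nasal), place distance 3 (velar→alveolar), same voicing; total 3. Next closest is /g/ at distance 4.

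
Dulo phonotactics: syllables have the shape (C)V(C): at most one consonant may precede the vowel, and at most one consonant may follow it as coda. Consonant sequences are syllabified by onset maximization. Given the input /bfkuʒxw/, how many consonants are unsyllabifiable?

Under (C)V(C), the unsyllabifiable consonants are /b/, /f/, /x/, /w/ (at most one coda consonant is licensed; onsets are limited to one consonant).

4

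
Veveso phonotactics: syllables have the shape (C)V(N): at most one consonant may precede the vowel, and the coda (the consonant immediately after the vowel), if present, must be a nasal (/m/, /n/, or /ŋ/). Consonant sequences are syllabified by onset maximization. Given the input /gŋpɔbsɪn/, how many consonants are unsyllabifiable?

Syllabifying with onset maximization leaves /g/, /ŋ/, /b/ stranded (only a nasal (/m/, /n/, or /ŋ/) is licensed in coda position; onsets are limited to one consonant).

3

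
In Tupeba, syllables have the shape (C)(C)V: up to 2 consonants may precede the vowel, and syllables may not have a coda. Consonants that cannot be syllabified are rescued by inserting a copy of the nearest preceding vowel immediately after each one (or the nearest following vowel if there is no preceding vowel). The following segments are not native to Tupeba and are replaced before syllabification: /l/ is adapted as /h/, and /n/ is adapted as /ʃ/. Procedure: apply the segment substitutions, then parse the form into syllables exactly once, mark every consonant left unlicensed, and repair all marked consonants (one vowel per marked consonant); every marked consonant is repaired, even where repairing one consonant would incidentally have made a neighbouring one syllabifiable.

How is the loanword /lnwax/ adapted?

Substitution: /l/ → /h/, /n/ → /ʃ/, giving /hʃwax/.
Syllabifying with onset maximization leaves /h/, /x/ stranded (no codas are permitted; onsets may contain at most 2 consonants).
Epenthesis after each stranded consonant: /h/ → /ha/, /x/ → /xa/.

haʃwaxa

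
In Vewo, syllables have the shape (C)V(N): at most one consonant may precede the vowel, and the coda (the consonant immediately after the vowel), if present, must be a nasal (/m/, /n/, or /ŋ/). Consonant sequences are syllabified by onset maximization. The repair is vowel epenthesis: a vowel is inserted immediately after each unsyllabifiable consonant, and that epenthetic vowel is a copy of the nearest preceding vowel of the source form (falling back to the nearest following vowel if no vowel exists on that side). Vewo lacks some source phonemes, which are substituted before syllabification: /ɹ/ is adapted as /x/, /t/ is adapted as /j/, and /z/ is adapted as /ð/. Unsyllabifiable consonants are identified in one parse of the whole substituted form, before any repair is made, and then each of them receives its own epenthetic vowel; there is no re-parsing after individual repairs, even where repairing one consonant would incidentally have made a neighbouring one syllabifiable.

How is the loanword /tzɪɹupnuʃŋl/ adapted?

Substitution: /t/ → /j/, /z/ → /ð/, /ɹ/ → /x/, giving /jðɪxupnuʃŋl/.
Syllabifying with onset maximization leaves /j/, /p/, /ʃ/, /ŋ/, /l/ stranded (only a nasal (/m/, /n/, or /ŋ/) is licensed in coda position; onsets are limited to one consonant).
Inserting the epenthetic vowel yields /j/ → /jɪ/, /p/ → /pu/, /ʃ/ → /ʃu/, /ŋ/ → /ŋu/, /l/ → /lu/.

jɪðɪxupunuʃuŋulu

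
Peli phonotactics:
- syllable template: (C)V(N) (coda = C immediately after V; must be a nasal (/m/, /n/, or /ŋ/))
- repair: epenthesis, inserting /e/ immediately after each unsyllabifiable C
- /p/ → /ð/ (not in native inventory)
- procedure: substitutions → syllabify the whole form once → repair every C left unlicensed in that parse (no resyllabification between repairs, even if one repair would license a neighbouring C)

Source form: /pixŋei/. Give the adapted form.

Substitution: /p/ → /ð/, giving /ðixŋei/.
Under (C)V(N), the unsyllabifiable consonants are /x/ (only a nasal (/m/, /n/, or /ŋ/) is licensed in coda position; onsets are limited to one consonant).
Inserting the epenthetic vowel yields /x/ → /xe/.

ðixeŋei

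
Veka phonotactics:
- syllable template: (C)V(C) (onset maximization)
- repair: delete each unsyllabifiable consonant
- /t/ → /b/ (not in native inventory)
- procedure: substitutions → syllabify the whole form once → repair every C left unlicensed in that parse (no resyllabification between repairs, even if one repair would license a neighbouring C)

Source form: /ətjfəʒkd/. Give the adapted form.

Substitution: /t/ → /b/, giving /əbjfəʒkd/.
The consonants /j/, /k/, /d/ cannot be parsed into a legal (C)V(C) syllable (at most one coda consonant is licensed; onsets are limited to one consonant).
Each unlicensed consonant is deleted: /j/, /k/, /d/.

əbfəʒ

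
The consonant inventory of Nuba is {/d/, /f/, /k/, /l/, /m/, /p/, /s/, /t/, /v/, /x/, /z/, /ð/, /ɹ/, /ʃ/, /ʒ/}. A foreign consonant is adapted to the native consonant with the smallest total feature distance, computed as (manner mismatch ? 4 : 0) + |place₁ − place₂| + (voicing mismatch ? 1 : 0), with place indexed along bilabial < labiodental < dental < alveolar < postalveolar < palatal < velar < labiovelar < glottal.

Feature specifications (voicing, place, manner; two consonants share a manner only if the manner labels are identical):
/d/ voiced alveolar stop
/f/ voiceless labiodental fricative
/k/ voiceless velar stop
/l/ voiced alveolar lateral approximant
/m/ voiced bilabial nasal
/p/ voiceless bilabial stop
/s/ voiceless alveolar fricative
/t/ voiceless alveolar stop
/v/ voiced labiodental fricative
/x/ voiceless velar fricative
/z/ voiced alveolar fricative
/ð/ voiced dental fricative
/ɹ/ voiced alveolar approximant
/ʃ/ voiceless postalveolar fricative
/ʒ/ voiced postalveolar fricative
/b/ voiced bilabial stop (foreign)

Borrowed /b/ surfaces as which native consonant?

/p/ is closest: same manner (stop), place distance 0 (bilabial→bilabial), voicing differs (+1); total 1. Next closest is /d/ at distance 3.

p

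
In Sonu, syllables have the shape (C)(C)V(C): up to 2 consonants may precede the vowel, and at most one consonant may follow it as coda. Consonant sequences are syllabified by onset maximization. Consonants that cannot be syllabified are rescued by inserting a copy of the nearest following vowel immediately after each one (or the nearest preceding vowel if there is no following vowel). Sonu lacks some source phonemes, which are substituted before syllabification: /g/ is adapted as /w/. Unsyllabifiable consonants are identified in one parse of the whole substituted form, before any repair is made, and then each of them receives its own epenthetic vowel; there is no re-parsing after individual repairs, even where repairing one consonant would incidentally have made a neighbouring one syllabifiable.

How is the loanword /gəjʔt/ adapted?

Substitution: /g/ → /w/, giving /wəjʔt/.
The consonants /ʔ/, /t/ cannot be parsed into a legal (C)(C)V(C) syllable (at most one coda consonant is licensed; onsets may contain at most 2 consonants).
Epenthesis after each stranded consonant: /ʔ/ → /ʔə/, /t/ → /tə/.

wəjʔətə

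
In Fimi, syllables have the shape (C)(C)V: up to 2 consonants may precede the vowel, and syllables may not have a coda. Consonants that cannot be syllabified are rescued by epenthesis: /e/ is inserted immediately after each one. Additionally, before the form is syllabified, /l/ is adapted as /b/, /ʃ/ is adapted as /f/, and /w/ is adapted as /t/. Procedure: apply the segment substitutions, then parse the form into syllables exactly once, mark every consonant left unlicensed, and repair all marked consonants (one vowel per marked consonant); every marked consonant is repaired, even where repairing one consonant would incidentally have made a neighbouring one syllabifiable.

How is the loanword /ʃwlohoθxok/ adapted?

fetbohoθxoke

Substitution: /ʃ/ → /f/, /w/ → /t/, /l/ → /b/, giving /ftbohoθxok/.
The consonants /f/, /k/ cannot be parsed into a legal (C)(C)V syllable (no codas are permitted; onsets may contain at most 2 consonants).
Epenthesis after each stranded consonant: /f/ → /fe/, /k/ → /ke/.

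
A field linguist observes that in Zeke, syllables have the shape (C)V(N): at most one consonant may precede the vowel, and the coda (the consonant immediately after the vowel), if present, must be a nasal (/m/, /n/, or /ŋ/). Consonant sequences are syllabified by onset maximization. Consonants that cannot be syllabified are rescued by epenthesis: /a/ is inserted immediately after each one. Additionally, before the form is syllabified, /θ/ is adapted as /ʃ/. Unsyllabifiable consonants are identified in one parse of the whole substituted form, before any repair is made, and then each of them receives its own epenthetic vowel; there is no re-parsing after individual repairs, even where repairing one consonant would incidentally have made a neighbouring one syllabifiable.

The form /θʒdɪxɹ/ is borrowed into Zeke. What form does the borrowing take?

Substitution: /θ/ → /ʃ/, giving /ʃʒdɪxɹ/.
Syllabifying with onset maximization leaves /ʃ/, /ʒ/, /x/, /ɹ/ stranded (only a nasal (/m/, /n/, or /ŋ/) is licensed in coda position; onsets are limited to one consonant).
Epenthesis after each stranded consonant: /ʃ/ → /ʃa/, /ʒ/ → /ʒa/, /x/ → /xa/, /ɹ/ → /ɹa/.

ʃaʒadɪxaɹa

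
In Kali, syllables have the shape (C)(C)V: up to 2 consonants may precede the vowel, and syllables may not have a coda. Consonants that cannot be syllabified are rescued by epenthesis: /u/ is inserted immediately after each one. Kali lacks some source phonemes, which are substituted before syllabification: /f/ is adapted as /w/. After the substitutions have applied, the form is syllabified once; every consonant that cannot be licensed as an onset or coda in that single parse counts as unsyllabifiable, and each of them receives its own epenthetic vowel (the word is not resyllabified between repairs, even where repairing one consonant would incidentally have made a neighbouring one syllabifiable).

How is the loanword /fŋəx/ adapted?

Substitution: /f/ → /w/, giving /wŋəx/.
Under (C)(C)V, the unsyllabifiable consonants are /x/ (no codas are permitted; onsets may contain at most 2 consonants).
Epenthesis after each stranded consonant: /x/ → /xu/.

wŋəxu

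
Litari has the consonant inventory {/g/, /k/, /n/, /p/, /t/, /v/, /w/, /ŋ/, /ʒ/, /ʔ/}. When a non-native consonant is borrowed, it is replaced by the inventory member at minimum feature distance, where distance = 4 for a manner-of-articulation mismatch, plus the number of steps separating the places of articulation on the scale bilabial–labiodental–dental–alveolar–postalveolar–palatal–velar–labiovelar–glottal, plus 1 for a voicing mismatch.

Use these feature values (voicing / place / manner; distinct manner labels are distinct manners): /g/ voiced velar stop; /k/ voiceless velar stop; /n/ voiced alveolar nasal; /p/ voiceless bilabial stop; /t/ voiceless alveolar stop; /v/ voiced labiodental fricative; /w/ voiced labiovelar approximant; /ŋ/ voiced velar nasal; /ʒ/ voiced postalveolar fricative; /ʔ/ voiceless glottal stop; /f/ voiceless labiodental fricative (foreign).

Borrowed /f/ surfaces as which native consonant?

/v/ is closest: same manner (fricative), place distance 0 (labiodental→labiodental), voicing differs (+1); total 1. Next closest is /ʒ/ at distance 4.

v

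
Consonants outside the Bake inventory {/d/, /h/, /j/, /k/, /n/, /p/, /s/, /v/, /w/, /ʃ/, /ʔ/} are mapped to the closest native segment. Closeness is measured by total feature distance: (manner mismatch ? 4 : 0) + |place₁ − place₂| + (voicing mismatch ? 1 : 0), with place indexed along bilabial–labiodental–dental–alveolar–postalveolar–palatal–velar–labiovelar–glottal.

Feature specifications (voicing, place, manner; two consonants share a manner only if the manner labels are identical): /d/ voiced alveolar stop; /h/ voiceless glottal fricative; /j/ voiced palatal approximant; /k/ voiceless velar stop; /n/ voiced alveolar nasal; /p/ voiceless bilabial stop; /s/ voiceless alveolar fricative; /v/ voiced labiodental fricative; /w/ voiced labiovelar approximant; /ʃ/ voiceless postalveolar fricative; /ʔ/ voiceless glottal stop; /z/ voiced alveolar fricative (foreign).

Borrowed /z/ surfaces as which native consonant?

s

/s/ is closest: same manner (fricative), place distance 0 (alveolar→alveolar), voicing differs (+1); total 1. Next closest is /v/ at distance 2.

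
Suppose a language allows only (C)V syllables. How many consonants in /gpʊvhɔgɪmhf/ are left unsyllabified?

Syllabifying with onset maximization leaves /g/, /v/, /m/, /h/, /f/ stranded (no codas are permitted; onsets are limited to one consonant).

5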